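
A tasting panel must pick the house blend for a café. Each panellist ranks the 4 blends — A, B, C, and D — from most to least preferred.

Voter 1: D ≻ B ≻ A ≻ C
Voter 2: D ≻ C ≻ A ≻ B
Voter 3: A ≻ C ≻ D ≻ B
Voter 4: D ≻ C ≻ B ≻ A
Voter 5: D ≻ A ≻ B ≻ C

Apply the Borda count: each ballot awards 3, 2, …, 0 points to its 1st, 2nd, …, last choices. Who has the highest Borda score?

Borda scores:
  A: 1 + 1 + 3 + 0 + 2 = 7
  B: 2 + 0 + 0 + 1 + 1 = 4
  C: 0 + 2 + 2 + 2 + 0 = 6
  D: 3 + 3 + 1 + 3 + 3 = 13
D has the highest total.

D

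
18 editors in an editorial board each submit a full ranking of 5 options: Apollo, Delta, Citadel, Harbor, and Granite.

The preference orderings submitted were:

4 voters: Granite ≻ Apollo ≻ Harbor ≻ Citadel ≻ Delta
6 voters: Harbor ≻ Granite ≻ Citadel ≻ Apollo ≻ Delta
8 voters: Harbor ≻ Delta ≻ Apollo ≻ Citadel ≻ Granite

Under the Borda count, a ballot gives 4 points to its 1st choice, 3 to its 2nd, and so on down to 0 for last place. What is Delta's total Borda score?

24

Borda scores:
  Apollo: 4·3 + 6·1 + 8·2 = 34
  Delta: 4·0 + 6·0 + 8·3 = 24
  Citadel: 4·1 + 6·2 + 8·1 = 24
  Harbor: 4·2 + 6·4 + 8·4 = 64
  Granite: 4·4 + 6·3 + 8·0 = 34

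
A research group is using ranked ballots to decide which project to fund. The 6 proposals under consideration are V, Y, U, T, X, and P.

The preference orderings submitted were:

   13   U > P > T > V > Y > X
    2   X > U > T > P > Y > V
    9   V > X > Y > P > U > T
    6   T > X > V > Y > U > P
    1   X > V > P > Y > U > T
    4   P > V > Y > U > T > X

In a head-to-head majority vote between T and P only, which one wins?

P

Ballots ranking T above P: 2+6 = 8.
Ballots ranking P above T: 13+9+1+4 = 27.
P wins the head-to-head, 27–8.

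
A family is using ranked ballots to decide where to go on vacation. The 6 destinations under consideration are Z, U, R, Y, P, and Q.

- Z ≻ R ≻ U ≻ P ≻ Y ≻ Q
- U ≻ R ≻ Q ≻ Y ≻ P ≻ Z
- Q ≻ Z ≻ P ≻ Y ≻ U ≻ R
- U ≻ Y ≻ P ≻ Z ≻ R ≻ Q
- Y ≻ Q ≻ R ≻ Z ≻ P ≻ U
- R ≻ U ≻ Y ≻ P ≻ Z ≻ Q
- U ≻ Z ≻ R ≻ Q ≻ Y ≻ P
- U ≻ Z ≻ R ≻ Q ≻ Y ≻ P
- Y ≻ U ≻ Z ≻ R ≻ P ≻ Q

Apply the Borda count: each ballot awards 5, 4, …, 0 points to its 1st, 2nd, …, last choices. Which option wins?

Borda scores:
  Z: 5 + 0 + 4 + 2 + 2 + 1 + 4 + 4 + 3 = 25
  U: 3 + 5 + 1 + 5 + 0 + 4 + 5 + 5 + 4 = 32
  R: 4 + 4 + 0 + 1 + 3 + 5 + 3 + 3 + 2 = 25
  Y: 1 + 2 + 2 + 4 + 5 + 3 + 1 + 1 + 5 = 24
  P: 2 + 1 + 3 + 3 + 1 + 2 + 0 + 0 + 1 = 13
  Q: 0 + 3 + 5 + 0 + 4 + 0 + 2 + 2 + 0 = 16
U has the highest total.

U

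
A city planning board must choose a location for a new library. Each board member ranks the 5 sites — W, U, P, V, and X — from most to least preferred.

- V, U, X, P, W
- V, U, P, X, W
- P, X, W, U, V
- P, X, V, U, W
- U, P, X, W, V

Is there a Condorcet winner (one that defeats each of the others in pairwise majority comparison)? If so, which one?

Head-to-head results (5 voters total):
W vs U: U wins 4–1.
W vs P: P wins 5–0.
W vs V: V wins 3–2.
W vs X: X wins 5–0.
U vs P: U wins 3–2.
U vs V: V wins 3–2.
U vs X: U wins 3–2.
P vs V: P wins 3–2.
P vs X: P wins 4–1.
V vs X: X wins 3–2.
No candidate beats all others: U beats P beats V beats U, a majority cycle.

None — there is no Condorcet winner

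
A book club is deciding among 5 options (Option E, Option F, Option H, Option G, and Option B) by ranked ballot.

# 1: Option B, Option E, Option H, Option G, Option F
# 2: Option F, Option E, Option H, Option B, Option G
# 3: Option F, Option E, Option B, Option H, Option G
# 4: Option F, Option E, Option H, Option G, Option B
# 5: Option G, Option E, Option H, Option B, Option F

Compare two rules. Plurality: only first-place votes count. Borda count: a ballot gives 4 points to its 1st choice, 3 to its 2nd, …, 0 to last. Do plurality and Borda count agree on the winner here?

No

Plurality first-place counts: Option E 0, Option F 3, Option H 0, Option G 1, Option B 1 → Option F.
Borda totals: Option E 15, Option F 12, Option H 9, Option G 6, Option B 8 → Option E.
The two rules disagree: plurality picks Option F, Borda picks Option E.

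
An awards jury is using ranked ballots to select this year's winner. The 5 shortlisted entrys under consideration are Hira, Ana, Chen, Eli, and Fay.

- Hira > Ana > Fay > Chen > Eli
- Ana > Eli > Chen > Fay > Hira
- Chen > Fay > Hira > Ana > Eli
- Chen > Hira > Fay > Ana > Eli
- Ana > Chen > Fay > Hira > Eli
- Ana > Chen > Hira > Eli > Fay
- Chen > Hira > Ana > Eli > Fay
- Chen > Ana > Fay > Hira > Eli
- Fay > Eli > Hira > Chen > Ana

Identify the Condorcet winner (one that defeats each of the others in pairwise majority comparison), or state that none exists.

Chen

Head-to-head results (9 voters total):
Hira vs Ana: Hira wins 5–4.
Hira vs Chen: Chen wins 7–2.
Hira vs Eli: Hira wins 7–2.
Hira vs Fay: Fay wins 5–4.
Ana vs Chen: Chen wins 5–4.
Ana vs Eli: Ana wins 8–1.
Ana vs Fay: Ana wins 6–3.
Chen vs Eli: Chen wins 7–2.
Chen vs Fay: Chen wins 7–2.
Eli vs Fay: Fay wins 6–3.
Chen beats each rival — Hira (7–2), Ana (5–4), Eli (7–2), Fay (7–2) — so Chen is the Condorcet winner.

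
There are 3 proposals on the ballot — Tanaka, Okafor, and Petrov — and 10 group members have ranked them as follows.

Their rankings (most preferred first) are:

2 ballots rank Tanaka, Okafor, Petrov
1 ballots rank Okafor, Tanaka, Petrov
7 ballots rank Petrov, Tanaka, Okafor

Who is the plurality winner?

Petrov

First-place vote totals:
  Tanaka: 2
  Okafor: 1
  Petrov: 7
Petrov has the most first-place votes.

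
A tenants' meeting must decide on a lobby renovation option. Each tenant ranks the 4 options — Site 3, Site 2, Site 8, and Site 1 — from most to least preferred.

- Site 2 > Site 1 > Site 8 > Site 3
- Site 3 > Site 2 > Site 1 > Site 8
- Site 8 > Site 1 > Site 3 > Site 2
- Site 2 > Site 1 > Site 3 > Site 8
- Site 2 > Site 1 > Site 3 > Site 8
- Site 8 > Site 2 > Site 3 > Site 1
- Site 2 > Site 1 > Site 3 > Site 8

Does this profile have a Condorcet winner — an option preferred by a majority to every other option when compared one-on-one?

Yes

Head-to-head results (7 voters total):
Site 3 vs Site 2: Site 2 wins 5–2.
Site 3 vs Site 8: Site 3 wins 4–3.
Site 3 vs Site 1: Site 1 wins 5–2.
Site 2 vs Site 8: Site 2 wins 5–2.
Site 2 vs Site 1: Site 2 wins 6–1.
Site 8 vs Site 1: Site 1 wins 5–2.
Site 2 beats each rival — Site 3 (5–2), Site 8 (5–2), Site 1 (6–1) — so Site 2 is the Condorcet winner.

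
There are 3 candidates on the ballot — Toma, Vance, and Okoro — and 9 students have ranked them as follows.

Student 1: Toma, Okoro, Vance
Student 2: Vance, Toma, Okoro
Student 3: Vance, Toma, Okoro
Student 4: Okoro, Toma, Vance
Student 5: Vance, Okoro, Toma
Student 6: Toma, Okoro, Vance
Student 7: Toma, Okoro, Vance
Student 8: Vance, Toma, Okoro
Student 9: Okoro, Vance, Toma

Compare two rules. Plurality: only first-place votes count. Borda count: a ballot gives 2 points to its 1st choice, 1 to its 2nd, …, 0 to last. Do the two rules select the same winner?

No

Plurality first-place counts: Toma 3, Vance 4, Okoro 2 → Vance.
Borda totals: Toma 10, Vance 9, Okoro 8 → Toma.
The two rules disagree: plurality picks Vance, Borda picks Toma.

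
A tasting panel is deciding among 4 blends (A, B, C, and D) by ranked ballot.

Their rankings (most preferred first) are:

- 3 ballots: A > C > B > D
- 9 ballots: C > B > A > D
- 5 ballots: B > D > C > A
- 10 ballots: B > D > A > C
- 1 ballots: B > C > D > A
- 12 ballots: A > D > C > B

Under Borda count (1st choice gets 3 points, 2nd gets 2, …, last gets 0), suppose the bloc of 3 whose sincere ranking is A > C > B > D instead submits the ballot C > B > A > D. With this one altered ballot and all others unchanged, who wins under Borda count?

Borda totals with the altered ballot: A 58, B 72, C 55, D 55.
The winner is unchanged: still B.

B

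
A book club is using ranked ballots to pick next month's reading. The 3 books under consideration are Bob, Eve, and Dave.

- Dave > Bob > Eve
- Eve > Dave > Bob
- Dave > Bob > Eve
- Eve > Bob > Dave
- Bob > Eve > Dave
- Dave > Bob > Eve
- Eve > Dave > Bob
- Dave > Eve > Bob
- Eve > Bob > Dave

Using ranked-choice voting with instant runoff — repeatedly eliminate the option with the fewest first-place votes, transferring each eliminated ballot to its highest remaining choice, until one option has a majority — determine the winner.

Eve

Round 1: Eve 4, Dave 4, Bob 1. Bob has the fewest and is eliminated.
Round 2: Eve 5, Dave 4. Eve has a majority.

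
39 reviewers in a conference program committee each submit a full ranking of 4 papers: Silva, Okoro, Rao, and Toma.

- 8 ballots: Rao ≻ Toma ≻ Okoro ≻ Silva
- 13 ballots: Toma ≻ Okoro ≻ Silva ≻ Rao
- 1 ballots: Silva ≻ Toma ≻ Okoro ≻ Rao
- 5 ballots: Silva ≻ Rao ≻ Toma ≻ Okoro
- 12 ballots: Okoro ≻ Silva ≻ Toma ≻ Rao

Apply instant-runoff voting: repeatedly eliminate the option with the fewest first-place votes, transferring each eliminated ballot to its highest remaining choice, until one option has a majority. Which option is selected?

Round 1: Toma 13, Okoro 12, Rao 8, Silva 6. Silva has the fewest and is eliminated.
Round 2: Toma 14, Rao 13, Okoro 12. Okoro has the fewest and is eliminated.
Round 3: Toma 26, Rao 13. Toma has a majority.

Toma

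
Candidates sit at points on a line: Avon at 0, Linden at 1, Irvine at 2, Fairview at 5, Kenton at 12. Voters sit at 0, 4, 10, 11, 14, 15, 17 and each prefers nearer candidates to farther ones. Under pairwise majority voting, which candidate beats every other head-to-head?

Kenton

With single-peaked preferences on a line, the Condorcet winner is the candidate closest to the median voter.
The median voter (position 11) is closest to Kenton at 12.
Check: Kenton vs Irvine — voters closer to Kenton: 5 of 7.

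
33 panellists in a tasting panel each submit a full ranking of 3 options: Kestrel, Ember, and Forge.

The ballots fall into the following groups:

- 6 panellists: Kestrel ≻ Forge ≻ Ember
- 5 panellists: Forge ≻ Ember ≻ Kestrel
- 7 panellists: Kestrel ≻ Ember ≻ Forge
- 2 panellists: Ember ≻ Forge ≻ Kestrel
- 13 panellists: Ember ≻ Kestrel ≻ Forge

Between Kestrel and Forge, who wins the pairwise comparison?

Kestrel

Ballots ranking Kestrel above Forge: 6+7+13 = 26.
Ballots ranking Forge above Kestrel: 5+2 = 7.
Kestrel wins the head-to-head, 26–7.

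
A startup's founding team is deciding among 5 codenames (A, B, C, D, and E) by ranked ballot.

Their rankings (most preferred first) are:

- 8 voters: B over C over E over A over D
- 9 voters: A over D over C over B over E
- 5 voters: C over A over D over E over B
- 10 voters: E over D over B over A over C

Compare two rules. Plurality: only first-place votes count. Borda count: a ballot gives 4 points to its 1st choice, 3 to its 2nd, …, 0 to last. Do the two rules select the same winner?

No

Plurality first-place counts: A 9, B 8, C 5, D 0, E 10 → E.
Borda totals: A 69, B 61, C 62, D 67, E 61 → A.
The two rules disagree: plurality picks E, Borda picks A.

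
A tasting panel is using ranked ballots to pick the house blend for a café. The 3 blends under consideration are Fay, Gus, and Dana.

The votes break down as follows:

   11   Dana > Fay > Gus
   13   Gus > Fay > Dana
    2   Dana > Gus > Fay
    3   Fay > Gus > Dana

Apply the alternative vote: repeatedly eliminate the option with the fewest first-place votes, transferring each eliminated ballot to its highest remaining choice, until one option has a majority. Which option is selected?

Gus

Round 1: Gus 13, Dana 13, Fay 3. Fay has the fewest and is eliminated.
Round 2: Gus 16, Dana 13. Gus has a majority.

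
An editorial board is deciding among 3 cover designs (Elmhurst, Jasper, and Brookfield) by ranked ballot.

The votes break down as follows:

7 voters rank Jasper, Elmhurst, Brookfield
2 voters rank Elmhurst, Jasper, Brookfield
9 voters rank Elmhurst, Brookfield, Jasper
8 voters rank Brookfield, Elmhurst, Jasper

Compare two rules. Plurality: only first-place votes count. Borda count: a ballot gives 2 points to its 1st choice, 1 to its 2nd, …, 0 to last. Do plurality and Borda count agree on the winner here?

Plurality first-place counts: Elmhurst 11, Jasper 7, Brookfield 8 → Elmhurst.
Borda totals: Elmhurst 37, Jasper 16, Brookfield 25 → Elmhurst.
The two rules agree on Elmhurst.

Yes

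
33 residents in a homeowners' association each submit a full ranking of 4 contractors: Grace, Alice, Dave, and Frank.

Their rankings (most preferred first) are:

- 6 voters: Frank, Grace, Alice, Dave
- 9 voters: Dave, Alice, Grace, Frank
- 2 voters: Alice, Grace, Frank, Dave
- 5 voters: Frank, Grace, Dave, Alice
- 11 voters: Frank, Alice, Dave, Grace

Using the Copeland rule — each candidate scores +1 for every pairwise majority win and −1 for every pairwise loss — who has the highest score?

Frank

Pairwise results:
  Grace vs Alice: Alice wins 22–11.
  Grace vs Dave: Dave wins 20–13.
  Grace vs Frank: Frank wins 22–11.
  Alice vs Dave: Alice wins 19–14.
  Alice vs Frank: Frank wins 22–11.
  Dave vs Frank: Frank wins 24–9.
Copeland scores (wins − losses):
  Grace: 0 − 3 = -3
  Alice: 2 − 1 = 1
  Dave: 1 − 2 = -1
  Frank: 3 − 0 = 3
Frank has the best Copeland score.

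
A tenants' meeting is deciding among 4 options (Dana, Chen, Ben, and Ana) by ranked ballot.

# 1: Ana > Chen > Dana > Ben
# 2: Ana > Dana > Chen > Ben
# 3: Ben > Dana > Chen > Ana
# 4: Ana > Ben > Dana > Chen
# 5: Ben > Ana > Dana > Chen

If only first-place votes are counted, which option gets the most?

First-place vote totals:
  Dana: 0
  Chen: 0
  Ben: 2
  Ana: 3
Ana has the most first-place votes.

Ana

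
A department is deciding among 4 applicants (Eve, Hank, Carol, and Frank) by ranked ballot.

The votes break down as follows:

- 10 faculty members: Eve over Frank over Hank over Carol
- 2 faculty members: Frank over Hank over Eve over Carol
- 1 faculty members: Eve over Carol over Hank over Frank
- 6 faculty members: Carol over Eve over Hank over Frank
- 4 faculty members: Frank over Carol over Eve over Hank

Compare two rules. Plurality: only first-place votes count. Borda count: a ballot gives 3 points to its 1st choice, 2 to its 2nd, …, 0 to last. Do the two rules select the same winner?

Plurality first-place counts: Eve 11, Hank 0, Carol 6, Frank 6 → Eve.
Borda totals: Eve 51, Hank 21, Carol 28, Frank 38 → Eve.
The two rules agree on Eve.

Yes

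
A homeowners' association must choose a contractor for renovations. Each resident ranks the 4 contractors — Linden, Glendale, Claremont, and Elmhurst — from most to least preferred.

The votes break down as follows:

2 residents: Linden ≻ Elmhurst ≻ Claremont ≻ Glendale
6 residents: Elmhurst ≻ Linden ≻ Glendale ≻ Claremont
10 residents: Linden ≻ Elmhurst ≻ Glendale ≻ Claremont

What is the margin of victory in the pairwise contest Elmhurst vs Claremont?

Ballots ranking Elmhurst above Claremont: 2+6+10 = 18.
Ballots ranking Claremont above Elmhurst: 0.
Elmhurst wins 18–0, a margin of 18.

18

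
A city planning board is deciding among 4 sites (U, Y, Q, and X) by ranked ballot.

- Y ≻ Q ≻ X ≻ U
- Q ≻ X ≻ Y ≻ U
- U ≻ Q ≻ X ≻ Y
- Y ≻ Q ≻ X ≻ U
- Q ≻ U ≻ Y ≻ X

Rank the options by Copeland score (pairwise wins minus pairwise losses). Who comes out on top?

Q

Pairwise results:
  U vs Y: Y wins 3–2.
  U vs Q: Q wins 4–1.
  U vs X: X wins 3–2.
  Y vs Q: Q wins 3–2.
  Y vs X: Y wins 3–2.
  Q vs X: Q wins 5–0.
Copeland scores (wins − losses):
  U: 0 − 3 = -3
  Y: 2 − 1 = 1
  Q: 3 − 0 = 3
  X: 1 − 2 = -1
Q has the best Copeland score.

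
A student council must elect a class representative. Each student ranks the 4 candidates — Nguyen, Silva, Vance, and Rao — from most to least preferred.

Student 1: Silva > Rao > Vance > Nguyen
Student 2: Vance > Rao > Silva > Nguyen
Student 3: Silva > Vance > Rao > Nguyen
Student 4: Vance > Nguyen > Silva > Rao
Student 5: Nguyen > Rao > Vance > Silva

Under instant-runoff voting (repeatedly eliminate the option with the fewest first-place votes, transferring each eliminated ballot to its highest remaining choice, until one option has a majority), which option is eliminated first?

Rao

Round 1: Silva 2, Vance 2, Nguyen 1, Rao 0. Rao has the fewest and is eliminated.
Round 2: Silva 2, Vance 2, Nguyen 1. Nguyen has the fewest and is eliminated.
Round 3: Vance 3, Silva 2. Vance has a majority.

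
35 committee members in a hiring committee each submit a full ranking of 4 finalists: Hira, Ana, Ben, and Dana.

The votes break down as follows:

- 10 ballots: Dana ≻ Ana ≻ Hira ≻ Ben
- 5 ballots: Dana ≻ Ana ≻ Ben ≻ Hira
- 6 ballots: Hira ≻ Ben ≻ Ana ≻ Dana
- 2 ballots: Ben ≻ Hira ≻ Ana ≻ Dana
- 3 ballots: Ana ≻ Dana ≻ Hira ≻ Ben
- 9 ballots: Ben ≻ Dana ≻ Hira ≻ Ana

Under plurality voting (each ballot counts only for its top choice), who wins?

Dana

First-place vote totals:
  Hira: 6
  Ana: 3
  Ben: 11
  Dana: 15
Dana has the most first-place votes.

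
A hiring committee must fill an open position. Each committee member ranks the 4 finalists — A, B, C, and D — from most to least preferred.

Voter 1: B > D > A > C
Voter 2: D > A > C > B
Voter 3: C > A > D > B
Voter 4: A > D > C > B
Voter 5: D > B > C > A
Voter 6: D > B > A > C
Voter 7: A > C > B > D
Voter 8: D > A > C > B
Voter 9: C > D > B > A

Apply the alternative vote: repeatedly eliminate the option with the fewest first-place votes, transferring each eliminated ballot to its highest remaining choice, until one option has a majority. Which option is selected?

Round 1: D 4, A 2, C 2, B 1. B has the fewest and is eliminated.
Round 2: D 5, A 2, C 2. D has a majority.

D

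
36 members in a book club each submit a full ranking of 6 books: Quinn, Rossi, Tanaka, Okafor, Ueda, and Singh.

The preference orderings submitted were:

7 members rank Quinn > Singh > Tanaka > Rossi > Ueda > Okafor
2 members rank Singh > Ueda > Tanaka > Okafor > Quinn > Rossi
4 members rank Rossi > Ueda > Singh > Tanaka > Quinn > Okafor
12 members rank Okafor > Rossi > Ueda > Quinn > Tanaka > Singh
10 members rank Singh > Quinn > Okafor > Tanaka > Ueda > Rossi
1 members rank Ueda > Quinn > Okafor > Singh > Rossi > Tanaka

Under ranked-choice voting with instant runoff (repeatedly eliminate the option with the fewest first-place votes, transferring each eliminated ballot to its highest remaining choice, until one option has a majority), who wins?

Round 1: Okafor 12, Singh 12, Quinn 7, Rossi 4, Ueda 1, Tanaka 0. Tanaka has the fewest and is eliminated.
Round 2: Okafor 12, Singh 12, Quinn 7, Rossi 4, Ueda 1. Ueda has the fewest and is eliminated.
Round 3: Okafor 12, Singh 12, Quinn 8, Rossi 4. Rossi has the fewest and is eliminated.
Round 4: Singh 16, Okafor 12, Quinn 8. Quinn has the fewest and is eliminated.
Round 5: Singh 23, Okafor 13. Singh has a majority.

Singh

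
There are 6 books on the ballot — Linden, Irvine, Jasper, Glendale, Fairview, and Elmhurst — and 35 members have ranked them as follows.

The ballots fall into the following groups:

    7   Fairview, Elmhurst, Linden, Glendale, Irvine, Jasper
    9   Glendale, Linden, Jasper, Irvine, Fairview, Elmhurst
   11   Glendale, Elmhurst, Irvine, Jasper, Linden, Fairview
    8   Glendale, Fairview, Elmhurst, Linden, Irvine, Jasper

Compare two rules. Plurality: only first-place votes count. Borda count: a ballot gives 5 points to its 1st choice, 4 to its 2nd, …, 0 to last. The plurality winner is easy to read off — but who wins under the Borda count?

Glendale

Plurality first-place counts: Linden 0, Irvine 0, Jasper 0, Glendale 28, Fairview 7, Elmhurst 0 → Glendale.
Borda totals: Linden 84, Irvine 66, Jasper 49, Glendale 154, Fairview 76, Elmhurst 96 → Glendale.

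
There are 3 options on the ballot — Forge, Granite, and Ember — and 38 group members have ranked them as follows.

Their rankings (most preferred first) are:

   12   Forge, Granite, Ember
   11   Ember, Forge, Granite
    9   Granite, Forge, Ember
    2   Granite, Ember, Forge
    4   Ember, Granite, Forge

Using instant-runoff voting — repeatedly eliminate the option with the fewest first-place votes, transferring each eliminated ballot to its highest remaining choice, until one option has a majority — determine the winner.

Round 1: Ember 15, Forge 12, Granite 11. Granite has the fewest and is eliminated.
Round 2: Forge 21, Ember 17. Forge has a majority.

Forge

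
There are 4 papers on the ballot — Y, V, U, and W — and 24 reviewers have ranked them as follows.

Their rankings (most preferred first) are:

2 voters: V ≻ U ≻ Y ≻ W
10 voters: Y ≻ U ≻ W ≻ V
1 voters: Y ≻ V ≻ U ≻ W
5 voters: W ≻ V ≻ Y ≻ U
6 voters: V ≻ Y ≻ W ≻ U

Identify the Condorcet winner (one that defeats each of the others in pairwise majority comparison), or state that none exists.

There is no Condorcet winner

Head-to-head results (24 voters total):
Y vs V: V wins 13–11.
Y vs U: Y wins 22–2.
Y vs W: Y wins 19–5.
V vs U: V wins 14–10.
V vs W: W wins 15–9.
U vs W: U wins 13–11.
No candidate beats all others: Y beats W beats V beats Y, a majority cycle.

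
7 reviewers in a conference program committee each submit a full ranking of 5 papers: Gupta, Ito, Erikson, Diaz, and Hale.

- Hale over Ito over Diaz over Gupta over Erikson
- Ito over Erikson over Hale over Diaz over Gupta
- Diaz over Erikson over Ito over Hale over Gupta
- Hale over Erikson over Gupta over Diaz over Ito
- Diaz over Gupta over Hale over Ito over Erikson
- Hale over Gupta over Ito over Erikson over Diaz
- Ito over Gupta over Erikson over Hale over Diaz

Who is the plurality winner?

Hale

First-place vote totals:
  Gupta: 0
  Ito: 2
  Erikson: 0
  Diaz: 2
  Hale: 3
Hale has the most first-place votes.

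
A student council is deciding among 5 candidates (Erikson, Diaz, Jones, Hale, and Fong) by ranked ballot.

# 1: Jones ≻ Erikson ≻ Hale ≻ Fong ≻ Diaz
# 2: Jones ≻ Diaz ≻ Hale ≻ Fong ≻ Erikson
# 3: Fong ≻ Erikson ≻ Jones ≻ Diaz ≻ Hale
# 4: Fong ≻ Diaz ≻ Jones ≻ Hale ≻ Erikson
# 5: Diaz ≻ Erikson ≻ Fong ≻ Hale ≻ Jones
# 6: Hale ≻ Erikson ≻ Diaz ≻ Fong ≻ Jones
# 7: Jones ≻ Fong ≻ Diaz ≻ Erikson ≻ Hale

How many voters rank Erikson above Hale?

4

Ballots ranking Erikson above Hale: 4.
Ballots ranking Hale above Erikson: 3.
So 4 of 7 voters prefer Erikson to Hale.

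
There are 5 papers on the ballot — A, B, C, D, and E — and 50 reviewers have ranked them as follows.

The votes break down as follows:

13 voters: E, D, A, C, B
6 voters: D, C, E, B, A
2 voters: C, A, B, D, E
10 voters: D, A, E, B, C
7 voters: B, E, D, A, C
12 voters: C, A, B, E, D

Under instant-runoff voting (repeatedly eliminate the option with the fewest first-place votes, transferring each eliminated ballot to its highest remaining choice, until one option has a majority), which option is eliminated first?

Round 1: D 16, C 14, E 13, B 7, A 0. A has the fewest and is eliminated.
Round 2: D 16, C 14, E 13, B 7. B has the fewest and is eliminated.
Round 3: E 20, D 16, C 14. C has the fewest and is eliminated.
Round 4: E 32, D 18. E has a majority.

A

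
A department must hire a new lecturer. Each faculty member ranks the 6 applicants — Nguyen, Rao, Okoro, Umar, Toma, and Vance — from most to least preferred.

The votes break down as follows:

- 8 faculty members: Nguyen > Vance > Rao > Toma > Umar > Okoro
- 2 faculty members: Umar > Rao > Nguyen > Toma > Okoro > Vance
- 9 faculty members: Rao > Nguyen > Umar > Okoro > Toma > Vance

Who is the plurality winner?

First-place vote totals:
  Nguyen: 8
  Rao: 9
  Okoro: 0
  Umar: 2
  Toma: 0
  Vance: 0
Rao has the most first-place votes.

Rao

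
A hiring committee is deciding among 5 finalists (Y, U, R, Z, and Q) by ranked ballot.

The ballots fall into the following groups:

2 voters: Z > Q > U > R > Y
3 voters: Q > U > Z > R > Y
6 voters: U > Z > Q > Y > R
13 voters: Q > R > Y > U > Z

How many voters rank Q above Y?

Ballots ranking Q above Y: 2+3+6+13 = 24.
Ballots ranking Y above Q: 0.
So 24 of 24 voters prefer Q to Y.

24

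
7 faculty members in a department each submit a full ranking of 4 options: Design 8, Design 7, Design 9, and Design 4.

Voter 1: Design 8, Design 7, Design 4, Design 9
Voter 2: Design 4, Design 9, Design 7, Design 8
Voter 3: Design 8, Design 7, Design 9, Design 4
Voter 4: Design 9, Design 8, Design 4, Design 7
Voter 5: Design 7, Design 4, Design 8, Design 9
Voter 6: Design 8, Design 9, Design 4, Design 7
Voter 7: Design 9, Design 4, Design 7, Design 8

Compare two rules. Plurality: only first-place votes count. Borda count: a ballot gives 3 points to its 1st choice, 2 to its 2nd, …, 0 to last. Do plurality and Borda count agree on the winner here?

Yes

Plurality first-place counts: Design 8 3, Design 7 1, Design 9 2, Design 4 1 → Design 8.
Borda totals: Design 8 12, Design 7 9, Design 9 11, Design 4 10 → Design 8.
The two rules agree on Design 8.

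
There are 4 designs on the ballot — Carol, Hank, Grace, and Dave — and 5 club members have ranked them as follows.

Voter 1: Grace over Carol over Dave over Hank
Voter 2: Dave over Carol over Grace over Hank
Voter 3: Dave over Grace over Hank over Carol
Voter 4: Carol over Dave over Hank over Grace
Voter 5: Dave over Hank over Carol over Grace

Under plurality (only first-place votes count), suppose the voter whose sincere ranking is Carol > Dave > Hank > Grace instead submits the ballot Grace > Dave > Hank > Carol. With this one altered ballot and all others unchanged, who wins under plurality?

Dave

First-place totals with the altered ballot: Carol 0, Hank 0, Grace 2, Dave 3.
The winner is unchanged: still Dave.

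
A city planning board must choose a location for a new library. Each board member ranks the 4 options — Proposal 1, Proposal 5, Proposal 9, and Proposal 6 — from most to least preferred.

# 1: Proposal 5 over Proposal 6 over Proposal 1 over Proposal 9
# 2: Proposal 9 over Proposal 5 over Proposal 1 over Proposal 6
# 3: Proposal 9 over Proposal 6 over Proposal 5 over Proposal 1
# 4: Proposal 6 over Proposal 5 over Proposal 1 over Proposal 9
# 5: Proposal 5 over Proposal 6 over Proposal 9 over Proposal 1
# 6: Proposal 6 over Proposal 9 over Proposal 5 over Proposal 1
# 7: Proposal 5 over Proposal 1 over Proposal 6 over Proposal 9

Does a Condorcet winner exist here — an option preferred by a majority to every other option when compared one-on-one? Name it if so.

Proposal 5

Head-to-head results (7 voters total):
Proposal 1 vs Proposal 5: Proposal 5 wins 7–0.
Proposal 1 vs Proposal 9: Proposal 9 wins 4–3.
Proposal 1 vs Proposal 6: Proposal 6 wins 5–2.
Proposal 5 vs Proposal 9: Proposal 5 wins 4–3.
Proposal 5 vs Proposal 6: Proposal 5 wins 4–3.
Proposal 9 vs Proposal 6: Proposal 6 wins 5–2.
Proposal 5 beats each rival — Proposal 1 (7–0), Proposal 9 (4–3), Proposal 6 (4–3) — so Proposal 5 is the Condorcet winner.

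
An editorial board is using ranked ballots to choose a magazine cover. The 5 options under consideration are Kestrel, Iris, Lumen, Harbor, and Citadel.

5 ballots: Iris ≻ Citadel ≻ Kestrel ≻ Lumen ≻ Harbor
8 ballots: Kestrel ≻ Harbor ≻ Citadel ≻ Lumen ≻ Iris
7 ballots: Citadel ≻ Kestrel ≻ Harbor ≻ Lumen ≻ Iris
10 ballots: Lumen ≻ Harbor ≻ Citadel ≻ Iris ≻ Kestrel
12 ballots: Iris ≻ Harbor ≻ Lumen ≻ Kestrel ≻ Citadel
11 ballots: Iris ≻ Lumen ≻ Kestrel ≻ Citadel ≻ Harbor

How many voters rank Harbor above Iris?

25

Ballots ranking Harbor above Iris: 8+7+10 = 25.
Ballots ranking Iris above Harbor: 5+12+11 = 28.
So 25 of 53 voters prefer Harbor to Iris.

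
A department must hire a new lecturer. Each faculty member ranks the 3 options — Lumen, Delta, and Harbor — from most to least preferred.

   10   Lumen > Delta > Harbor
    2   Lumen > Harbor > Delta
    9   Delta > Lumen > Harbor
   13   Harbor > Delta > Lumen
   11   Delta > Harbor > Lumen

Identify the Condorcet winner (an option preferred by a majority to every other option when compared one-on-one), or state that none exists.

Head-to-head results (45 voters total):
Lumen vs Delta: Delta wins 33–12.
Lumen vs Harbor: Harbor wins 24–21.
Delta vs Harbor: Delta wins 30–15.
Delta beats each rival — Lumen (33–12), Harbor (30–15) — so Delta is the Condorcet winner.

Delta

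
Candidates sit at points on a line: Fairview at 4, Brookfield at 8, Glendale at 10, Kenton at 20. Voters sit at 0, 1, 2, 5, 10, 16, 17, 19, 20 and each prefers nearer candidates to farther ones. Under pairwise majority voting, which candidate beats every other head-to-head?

With single-peaked preferences on a line, the Condorcet winner is the candidate closest to the median voter.
The median voter (position 10) is closest to Glendale at 10.
Check: Glendale vs Kenton — voters closer to Glendale: 5 of 9.

Glendale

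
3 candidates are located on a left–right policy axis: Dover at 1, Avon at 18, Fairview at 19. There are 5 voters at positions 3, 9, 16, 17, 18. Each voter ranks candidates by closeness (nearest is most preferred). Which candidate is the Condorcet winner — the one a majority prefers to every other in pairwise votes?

With single-peaked preferences on a line, the Condorcet winner is the candidate closest to the median voter.
The median voter (position 16) is closest to Avon at 18.
Check: Avon vs Dover — voters closer to Avon: 3 of 5.

Avon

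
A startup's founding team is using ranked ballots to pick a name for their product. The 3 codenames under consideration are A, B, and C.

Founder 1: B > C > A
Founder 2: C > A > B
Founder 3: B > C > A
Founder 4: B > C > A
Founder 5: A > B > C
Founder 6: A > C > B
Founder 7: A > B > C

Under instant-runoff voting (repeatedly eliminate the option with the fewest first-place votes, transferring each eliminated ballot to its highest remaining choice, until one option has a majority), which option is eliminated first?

Round 1: A 3, B 3, C 1. C has the fewest and is eliminated.
Round 2: A 4, B 3. A has a majority.

C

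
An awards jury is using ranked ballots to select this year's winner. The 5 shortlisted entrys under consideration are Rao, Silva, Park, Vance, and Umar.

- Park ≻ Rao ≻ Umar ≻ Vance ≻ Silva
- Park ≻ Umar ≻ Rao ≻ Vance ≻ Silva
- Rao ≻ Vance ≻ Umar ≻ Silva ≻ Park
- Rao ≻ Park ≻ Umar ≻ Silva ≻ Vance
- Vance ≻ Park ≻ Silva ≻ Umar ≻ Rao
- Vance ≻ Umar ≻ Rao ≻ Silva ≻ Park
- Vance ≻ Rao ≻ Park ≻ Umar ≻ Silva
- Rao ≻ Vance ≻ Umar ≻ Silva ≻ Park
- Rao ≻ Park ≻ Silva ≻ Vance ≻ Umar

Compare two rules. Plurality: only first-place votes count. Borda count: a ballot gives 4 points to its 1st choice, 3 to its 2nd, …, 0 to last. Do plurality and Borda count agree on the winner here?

Yes

Plurality first-place counts: Rao 4, Silva 0, Park 2, Vance 3, Umar 0 → Rao.
Borda totals: Rao 26, Silva 8, Park 19, Vance 21, Umar 16 → Rao.
The two rules agree on Rao.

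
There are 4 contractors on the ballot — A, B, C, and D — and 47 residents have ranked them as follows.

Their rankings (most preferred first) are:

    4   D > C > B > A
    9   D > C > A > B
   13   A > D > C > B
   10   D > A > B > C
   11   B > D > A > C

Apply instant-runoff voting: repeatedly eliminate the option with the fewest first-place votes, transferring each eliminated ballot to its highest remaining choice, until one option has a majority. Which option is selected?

D

Round 1: D 23, A 13, B 11, C 0. C has the fewest and is eliminated.
Round 2: D 23, A 13, B 11. B has the fewest and is eliminated.
Round 3: D 34, A 13. D has a majority.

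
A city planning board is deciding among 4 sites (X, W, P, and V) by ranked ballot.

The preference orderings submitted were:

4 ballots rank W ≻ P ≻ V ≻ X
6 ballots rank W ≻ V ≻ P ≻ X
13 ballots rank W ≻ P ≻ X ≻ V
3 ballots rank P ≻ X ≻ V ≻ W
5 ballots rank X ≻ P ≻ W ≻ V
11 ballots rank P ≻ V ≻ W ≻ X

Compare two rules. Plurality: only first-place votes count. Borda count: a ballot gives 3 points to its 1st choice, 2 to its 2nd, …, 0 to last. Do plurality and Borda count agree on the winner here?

Plurality first-place counts: X 5, W 23, P 14, V 0 → W.
Borda totals: X 34, W 85, P 92, V 41 → P.
The two rules disagree: plurality picks W, Borda picks P.

No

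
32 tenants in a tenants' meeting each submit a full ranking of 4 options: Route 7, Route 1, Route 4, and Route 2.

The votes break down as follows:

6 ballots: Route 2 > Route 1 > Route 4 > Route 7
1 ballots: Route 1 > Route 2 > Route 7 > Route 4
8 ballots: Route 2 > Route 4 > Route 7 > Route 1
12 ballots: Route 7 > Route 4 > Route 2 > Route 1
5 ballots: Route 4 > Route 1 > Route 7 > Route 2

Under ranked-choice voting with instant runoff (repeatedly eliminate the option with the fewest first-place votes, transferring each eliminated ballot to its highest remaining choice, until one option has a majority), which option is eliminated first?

Round 1: Route 2 14, Route 7 12, Route 4 5, Route 1 1. Route 1 has the fewest and is eliminated.
Round 2: Route 2 15, Route 7 12, Route 4 5. Route 4 has the fewest and is eliminated.
Round 3: Route 7 17, Route 2 15. Route 7 has a majority.

Route 1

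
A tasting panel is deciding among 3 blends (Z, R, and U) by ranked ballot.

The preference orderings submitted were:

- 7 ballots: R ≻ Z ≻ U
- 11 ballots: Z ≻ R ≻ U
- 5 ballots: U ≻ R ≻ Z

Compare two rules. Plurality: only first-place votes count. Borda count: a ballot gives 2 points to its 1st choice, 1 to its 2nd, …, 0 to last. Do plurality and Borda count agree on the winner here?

Plurality first-place counts: Z 11, R 7, U 5 → Z.
Borda totals: Z 29, R 30, U 10 → R.
The two rules disagree: plurality picks Z, Borda picks R.

No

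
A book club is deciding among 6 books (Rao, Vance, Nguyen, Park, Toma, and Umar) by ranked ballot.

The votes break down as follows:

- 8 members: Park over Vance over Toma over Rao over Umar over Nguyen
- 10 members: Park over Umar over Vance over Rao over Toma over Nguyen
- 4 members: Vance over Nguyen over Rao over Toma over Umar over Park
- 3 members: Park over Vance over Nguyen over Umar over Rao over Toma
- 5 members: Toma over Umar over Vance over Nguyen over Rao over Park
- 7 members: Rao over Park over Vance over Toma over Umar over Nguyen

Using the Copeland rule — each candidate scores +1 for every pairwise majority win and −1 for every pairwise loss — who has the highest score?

Pairwise results:
  Rao vs Vance: Vance wins 30–7.
  Rao vs Nguyen: Rao wins 25–12.
  Rao vs Park: Park wins 21–16.
  Rao vs Toma: Rao wins 24–13.
  Rao vs Umar: Rao wins 19–18.
  Vance vs Nguyen: Vance wins 37–0.
  Vance vs Park: Park wins 28–9.
  Vance vs Toma: Vance wins 32–5.
  Vance vs Umar: Vance wins 22–15.
  Nguyen vs Park: Park wins 28–9.
  Nguyen vs Toma: Toma wins 30–7.
  Nguyen vs Umar: Umar wins 30–7.
  Park vs Toma: Park wins 28–9.
  Park vs Umar: Park wins 28–9.
  Toma vs Umar: Toma wins 24–13.
Copeland scores (wins − losses):
  Rao: 3 − 2 = 1
  Vance: 4 − 1 = 3
  Nguyen: 0 − 5 = -5
  Park: 5 − 0 = 5
  Toma: 2 − 3 = -1
  Umar: 1 − 4 = -3
Park has the best Copeland score.

Park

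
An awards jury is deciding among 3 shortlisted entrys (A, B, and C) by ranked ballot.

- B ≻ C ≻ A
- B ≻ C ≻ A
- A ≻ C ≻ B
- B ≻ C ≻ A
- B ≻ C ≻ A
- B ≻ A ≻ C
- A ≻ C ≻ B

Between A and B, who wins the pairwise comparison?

B

Ballots ranking A above B: 2.
Ballots ranking B above A: 5.
B wins the head-to-head, 5–2.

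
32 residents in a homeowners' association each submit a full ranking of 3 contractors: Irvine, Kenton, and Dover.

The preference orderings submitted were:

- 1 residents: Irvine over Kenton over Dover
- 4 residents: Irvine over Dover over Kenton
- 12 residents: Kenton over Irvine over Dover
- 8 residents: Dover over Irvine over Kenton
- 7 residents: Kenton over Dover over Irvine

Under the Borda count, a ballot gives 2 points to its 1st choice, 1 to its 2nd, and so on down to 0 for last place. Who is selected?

Borda scores:
  Irvine: 2 + 4·2 + 12·1 + 8·1 + 7·0 = 30
  Kenton: 1 + 4·0 + 12·2 + 8·0 + 7·2 = 39
  Dover: 0 + 4·1 + 12·0 + 8·2 + 7·1 = 27
Kenton has the highest total.

Kenton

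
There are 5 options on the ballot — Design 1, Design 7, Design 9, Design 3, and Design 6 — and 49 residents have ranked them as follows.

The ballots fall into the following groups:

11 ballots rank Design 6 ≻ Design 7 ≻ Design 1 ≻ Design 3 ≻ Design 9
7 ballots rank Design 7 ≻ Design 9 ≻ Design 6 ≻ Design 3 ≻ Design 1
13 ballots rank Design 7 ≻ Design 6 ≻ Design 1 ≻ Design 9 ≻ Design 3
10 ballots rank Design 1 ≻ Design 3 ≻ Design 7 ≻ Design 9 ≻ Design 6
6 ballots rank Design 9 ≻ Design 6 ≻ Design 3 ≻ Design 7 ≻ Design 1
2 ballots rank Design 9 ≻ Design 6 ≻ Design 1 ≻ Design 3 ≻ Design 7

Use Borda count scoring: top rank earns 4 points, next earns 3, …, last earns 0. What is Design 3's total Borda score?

Borda scores:
  Design 1: 11·2 + 7·0 + 13·2 + 10·4 + 6·0 + 2·2 = 92
  Design 7: 11·3 + 7·4 + 13·4 + 10·2 + 6·1 + 2·0 = 139
  Design 9: 11·0 + 7·3 + 13·1 + 10·1 + 6·4 + 2·4 = 76
  Design 3: 11·1 + 7·1 + 13·0 + 10·3 + 6·2 + 2·1 = 62
  Design 6: 11·4 + 7·2 + 13·3 + 10·0 + 6·3 + 2·3 = 121

62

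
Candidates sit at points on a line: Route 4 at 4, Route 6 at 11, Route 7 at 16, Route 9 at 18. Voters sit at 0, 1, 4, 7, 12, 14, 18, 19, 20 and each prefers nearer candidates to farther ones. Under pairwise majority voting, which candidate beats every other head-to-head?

Route 6

With single-peaked preferences on a line, the Condorcet winner is the candidate closest to the median voter.
The median voter (position 12) is closest to Route 6 at 11.
Check: Route 6 vs Route 9 — voters closer to Route 6: 6 of 9.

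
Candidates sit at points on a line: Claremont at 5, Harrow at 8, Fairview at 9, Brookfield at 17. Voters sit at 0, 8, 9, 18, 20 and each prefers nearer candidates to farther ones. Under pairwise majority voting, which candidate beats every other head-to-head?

Fairview

With single-peaked preferences on a line, the Condorcet winner is the candidate closest to the median voter.
The median voter (position 9) is closest to Fairview at 9.
Check: Fairview vs Brookfield — voters closer to Fairview: 3 of 5.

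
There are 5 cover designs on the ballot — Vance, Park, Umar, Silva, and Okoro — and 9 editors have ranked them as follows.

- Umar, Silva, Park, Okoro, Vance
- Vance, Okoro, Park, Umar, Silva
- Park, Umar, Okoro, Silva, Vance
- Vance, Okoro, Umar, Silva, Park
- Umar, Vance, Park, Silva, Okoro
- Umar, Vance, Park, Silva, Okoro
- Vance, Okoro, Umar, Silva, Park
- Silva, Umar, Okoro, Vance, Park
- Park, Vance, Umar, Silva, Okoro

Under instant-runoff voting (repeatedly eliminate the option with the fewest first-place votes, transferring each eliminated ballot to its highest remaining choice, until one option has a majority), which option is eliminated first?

Okoro

Round 1: Vance 3, Umar 3, Park 2, Silva 1, Okoro 0. Okoro has the fewest and is eliminated.
Round 2: Vance 3, Umar 3, Park 2, Silva 1. Silva has the fewest and is eliminated.
Round 3: Umar 4, Vance 3, Park 2. Park has the fewest and is eliminated.
Round 4: Umar 5, Vance 4. Umar has a majority.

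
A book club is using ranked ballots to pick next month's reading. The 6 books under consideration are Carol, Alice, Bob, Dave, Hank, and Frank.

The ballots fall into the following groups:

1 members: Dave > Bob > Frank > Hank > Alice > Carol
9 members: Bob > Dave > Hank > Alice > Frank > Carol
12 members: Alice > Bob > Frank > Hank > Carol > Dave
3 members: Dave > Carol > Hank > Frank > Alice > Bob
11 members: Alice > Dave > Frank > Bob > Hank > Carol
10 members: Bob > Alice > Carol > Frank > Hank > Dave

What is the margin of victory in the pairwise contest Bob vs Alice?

Ballots ranking Bob above Alice: 1+9+10 = 20.
Ballots ranking Alice above Bob: 12+3+11 = 26.
Alice wins 26–20, a margin of 6.

6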